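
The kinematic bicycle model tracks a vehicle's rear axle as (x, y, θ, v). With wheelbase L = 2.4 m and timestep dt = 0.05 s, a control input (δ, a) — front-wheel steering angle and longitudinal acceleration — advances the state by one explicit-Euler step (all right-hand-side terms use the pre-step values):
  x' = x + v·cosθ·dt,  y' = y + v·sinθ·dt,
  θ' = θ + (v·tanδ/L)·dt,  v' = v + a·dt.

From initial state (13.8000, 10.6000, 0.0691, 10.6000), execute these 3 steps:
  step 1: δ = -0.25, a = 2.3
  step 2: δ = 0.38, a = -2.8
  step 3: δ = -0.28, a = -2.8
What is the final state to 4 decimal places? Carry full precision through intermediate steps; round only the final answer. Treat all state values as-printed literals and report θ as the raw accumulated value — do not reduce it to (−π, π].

(15.3905, 10.6972, 0.0385, 10.4350)

after step 1 (δ=-0.25, a=2.3): (14.328735, 10.636594, 0.012712, 10.715000)
after step 2 (δ=0.38, a=-2.8): (14.864442, 10.643404, 0.101873, 10.575000)
after step 3 (δ=-0.28, a=-2.8): (15.390451, 10.697176, 0.038521, 10.435000)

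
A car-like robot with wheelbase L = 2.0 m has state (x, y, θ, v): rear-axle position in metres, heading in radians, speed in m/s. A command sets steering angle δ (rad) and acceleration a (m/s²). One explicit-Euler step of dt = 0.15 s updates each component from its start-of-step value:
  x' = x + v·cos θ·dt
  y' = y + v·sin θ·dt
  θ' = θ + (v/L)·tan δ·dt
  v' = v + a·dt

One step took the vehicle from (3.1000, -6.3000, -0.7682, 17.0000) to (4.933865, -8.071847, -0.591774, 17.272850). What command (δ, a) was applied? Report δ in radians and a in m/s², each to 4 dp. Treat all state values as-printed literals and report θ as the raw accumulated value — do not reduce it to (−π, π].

a = (v'−v)/dt = (0.272850)/0.15 = 1.8190
Δθ = θ'−θ = 0.176426;  (v·dt/L) = 17.0000·0.15/2.0 = 1.275000
tan δ = Δθ·L/(v·dt) = 0.138373  →  δ = 0.1375

δ = 0.1375, a = 1.8190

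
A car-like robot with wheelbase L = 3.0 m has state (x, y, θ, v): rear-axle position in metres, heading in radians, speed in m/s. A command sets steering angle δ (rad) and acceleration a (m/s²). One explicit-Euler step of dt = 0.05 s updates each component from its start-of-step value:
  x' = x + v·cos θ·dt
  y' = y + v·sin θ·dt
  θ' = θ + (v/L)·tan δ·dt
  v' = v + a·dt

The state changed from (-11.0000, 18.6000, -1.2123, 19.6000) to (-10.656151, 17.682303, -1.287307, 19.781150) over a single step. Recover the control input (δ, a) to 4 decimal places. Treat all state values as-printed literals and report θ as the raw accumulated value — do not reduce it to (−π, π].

a = (v'−v)/dt = (0.181150)/0.05 = 3.6230
Δθ = θ'−θ = -0.075007;  (v·dt/L) = 19.6000·0.05/3.0 = 0.326667
tan δ = Δθ·L/(v·dt) = -0.229613  →  δ = -0.2257

δ = -0.2257, a = 3.6230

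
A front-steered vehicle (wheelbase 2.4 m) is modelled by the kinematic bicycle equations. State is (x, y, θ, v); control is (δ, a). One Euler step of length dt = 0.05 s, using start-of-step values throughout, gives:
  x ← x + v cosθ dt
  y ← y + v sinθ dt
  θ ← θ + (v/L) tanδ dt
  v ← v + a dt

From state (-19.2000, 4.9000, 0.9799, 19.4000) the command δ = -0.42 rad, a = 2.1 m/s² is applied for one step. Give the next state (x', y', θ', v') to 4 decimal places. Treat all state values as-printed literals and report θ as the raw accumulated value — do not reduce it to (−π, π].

(-18.6596, 5.7055, 0.7994, 19.5050)

x' = -19.2000 + 19.4000·cos(0.9799)·0.05 = -18.6596
y' = 4.9000 + 19.4000·sin(0.9799)·0.05 = 5.7055
θ' = 0.9799 + (19.4000/2.4)·tan(-0.42)·0.05 = 0.7994
v' = 19.4000 + 2.1000·0.05 = 19.5050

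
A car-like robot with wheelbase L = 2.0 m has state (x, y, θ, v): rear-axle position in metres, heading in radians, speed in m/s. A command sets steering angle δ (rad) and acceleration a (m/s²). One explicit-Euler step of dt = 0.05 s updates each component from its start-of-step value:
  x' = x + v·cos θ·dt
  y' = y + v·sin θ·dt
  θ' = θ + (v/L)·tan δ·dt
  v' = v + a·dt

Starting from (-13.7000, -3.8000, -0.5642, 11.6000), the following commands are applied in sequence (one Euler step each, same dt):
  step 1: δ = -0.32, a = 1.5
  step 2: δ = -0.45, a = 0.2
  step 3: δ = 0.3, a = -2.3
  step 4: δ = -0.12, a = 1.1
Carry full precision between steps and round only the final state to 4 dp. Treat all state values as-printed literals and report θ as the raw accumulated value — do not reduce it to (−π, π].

after step 1 (δ=-0.32, a=1.5): (-13.209890, -4.110149, -0.660303, 11.675000)
after step 2 (δ=-0.45, a=0.2): (-12.748841, -4.468196, -0.801295, 11.685000)
after step 3 (δ=0.3, a=-2.3): (-12.342333, -4.887838, -0.710930, 11.570000)
after step 4 (δ=-0.12, a=1.1): (-11.903971, -5.265331, -0.745807, 11.625000)

(-11.9040, -5.2653, -0.7458, 11.6250)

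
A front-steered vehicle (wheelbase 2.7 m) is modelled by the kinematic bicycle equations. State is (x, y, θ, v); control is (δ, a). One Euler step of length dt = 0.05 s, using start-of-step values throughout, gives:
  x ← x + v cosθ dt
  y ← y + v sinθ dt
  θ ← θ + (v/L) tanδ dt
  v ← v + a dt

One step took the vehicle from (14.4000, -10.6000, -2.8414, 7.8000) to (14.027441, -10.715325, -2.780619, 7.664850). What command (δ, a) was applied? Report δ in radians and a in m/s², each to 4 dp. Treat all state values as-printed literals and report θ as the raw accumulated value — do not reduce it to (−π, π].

δ = 0.3983, a = -2.7030

a = (v'−v)/dt = (-0.135150)/0.05 = -2.7030
Δθ = θ'−θ = 0.060781;  (v·dt/L) = 7.8000·0.05/2.7 = 0.144444
tan δ = Δθ·L/(v·dt) = 0.420792  →  δ = 0.3983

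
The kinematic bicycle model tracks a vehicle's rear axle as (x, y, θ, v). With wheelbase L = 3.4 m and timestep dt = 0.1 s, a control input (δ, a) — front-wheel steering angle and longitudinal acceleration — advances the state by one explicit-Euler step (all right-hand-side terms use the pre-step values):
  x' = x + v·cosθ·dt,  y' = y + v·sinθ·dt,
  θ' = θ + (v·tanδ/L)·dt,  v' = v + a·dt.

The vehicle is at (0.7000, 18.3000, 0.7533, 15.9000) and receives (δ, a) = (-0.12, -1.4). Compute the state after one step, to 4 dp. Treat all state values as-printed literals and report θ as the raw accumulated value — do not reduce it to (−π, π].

(1.8598, 19.3876, 0.6969, 15.7600)

x' = 0.7000 + 15.9000·cos(0.7533)·0.1 = 1.8598
y' = 18.3000 + 15.9000·sin(0.7533)·0.1 = 19.3876
θ' = 0.7533 + (15.9000/3.4)·tan(-0.12)·0.1 = 0.6969
v' = 15.9000 − 1.4000·0.1 = 15.7600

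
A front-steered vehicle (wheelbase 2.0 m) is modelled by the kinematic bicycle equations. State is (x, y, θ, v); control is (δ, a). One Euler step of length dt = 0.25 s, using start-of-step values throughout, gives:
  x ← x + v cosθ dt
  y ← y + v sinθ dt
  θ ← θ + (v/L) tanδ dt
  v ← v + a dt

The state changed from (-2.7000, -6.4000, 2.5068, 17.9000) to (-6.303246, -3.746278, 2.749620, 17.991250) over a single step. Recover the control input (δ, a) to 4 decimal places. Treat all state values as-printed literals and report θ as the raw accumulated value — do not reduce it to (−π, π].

δ = 0.1081, a = 0.3650

a = (v'−v)/dt = (0.091250)/0.25 = 0.3650
Δθ = θ'−θ = 0.242820;  (v·dt/L) = 17.9000·0.25/2.0 = 2.237500
tan δ = Δθ·L/(v·dt) = 0.108523  →  δ = 0.1081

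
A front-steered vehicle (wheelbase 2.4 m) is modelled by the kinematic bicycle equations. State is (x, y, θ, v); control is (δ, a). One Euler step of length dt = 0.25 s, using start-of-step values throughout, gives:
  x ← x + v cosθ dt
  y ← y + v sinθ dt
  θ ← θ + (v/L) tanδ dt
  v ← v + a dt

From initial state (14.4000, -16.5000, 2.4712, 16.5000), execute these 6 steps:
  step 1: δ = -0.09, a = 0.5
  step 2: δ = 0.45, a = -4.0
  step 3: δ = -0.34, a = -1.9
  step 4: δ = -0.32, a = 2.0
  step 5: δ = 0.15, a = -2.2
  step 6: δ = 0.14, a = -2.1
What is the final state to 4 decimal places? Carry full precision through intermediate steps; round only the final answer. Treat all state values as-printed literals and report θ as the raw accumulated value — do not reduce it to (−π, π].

after step 1 (δ=-0.09, a=0.5): (11.167742, -13.937163, 2.316093, 16.625000)
after step 2 (δ=0.45, a=-4.0): (8.349014, -10.882792, 3.152634, 15.625000)
after step 3 (δ=-0.34, a=-1.9): (4.443002, -10.925922, 2.576891, 15.150000)
after step 4 (δ=-0.32, a=2.0): (1.243518, -8.898987, 2.053917, 15.650000)
after step 5 (δ=0.15, a=-2.2): (-0.574012, -5.434274, 2.300299, 15.100000)
after step 6 (δ=0.14, a=-2.1): (-3.090045, -2.619988, 2.521957, 14.575000)

(-3.0900, -2.6200, 2.5220, 14.5750)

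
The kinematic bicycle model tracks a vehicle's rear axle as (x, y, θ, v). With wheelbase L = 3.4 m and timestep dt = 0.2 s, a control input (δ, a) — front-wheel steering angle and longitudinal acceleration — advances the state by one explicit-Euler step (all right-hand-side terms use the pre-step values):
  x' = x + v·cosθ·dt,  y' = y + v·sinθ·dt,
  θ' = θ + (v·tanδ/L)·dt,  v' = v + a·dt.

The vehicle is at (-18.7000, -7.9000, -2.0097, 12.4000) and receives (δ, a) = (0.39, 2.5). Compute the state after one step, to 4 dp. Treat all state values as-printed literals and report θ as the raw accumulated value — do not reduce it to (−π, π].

(-19.7539, -10.1449, -1.7099, 12.9000)

x' = -18.7000 + 12.4000·cos(-2.0097)·0.2 = -19.7539
y' = -7.9000 + 12.4000·sin(-2.0097)·0.2 = -10.1449
θ' = -2.0097 + (12.4000/3.4)·tan(0.39)·0.2 = -1.7099
v' = 12.4000 + 2.5000·0.2 = 12.9000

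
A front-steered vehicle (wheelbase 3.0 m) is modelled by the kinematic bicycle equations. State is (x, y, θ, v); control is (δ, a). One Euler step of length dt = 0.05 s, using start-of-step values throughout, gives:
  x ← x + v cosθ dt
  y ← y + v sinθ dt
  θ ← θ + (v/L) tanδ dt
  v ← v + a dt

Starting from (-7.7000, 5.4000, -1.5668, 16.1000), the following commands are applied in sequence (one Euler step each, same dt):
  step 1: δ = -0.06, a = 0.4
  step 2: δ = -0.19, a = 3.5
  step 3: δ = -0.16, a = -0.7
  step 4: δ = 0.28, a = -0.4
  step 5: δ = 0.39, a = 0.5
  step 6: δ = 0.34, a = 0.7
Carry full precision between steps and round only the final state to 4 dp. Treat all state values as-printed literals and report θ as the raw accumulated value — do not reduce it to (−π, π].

after step 1 (δ=-0.06, a=0.4): (-7.696783, 4.595006, -1.582919, 16.120000)
after step 2 (δ=-0.19, a=3.5): (-7.706554, 3.789066, -1.634589, 16.295000)
after step 3 (δ=-0.16, a=-0.7): (-7.758494, 2.975973, -1.678417, 16.260000)
after step 4 (δ=0.28, a=-0.4): (-7.845821, 2.167677, -1.600490, 16.240000)
after step 5 (δ=0.39, a=0.5): (-7.869929, 1.356035, -1.489231, 16.265000)
after step 6 (δ=0.34, a=0.7): (-7.803669, 0.545488, -1.393339, 16.300000)

(-7.8037, 0.5455, -1.3933, 16.3000)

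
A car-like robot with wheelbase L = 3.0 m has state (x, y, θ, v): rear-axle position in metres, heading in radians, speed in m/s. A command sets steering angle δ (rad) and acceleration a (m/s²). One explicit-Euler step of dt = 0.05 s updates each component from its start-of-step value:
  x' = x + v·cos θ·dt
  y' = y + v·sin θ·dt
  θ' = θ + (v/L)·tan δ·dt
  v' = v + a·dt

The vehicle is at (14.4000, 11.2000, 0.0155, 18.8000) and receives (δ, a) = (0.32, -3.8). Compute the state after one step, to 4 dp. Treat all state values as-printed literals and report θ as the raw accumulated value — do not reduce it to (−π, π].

(15.3399, 11.2146, 0.1193, 18.6100)

x' = 14.4000 + 18.8000·cos(0.0155)·0.05 = 15.3399
y' = 11.2000 + 18.8000·sin(0.0155)·0.05 = 11.2146
θ' = 0.0155 + (18.8000/3.0)·tan(0.32)·0.05 = 0.1193
v' = 18.8000 − 3.8000·0.05 = 18.6100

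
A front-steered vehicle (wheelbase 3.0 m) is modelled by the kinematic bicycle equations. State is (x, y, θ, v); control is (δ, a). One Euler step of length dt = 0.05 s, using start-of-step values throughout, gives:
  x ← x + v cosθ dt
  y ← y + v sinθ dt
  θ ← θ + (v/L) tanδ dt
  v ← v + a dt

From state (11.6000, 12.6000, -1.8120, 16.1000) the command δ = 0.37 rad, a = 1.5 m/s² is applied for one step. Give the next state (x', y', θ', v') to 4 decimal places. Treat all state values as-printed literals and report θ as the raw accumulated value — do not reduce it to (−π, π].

(11.4077, 11.8183, -1.7079, 16.1750)

x' = 11.6000 + 16.1000·cos(-1.8120)·0.05 = 11.4077
y' = 12.6000 + 16.1000·sin(-1.8120)·0.05 = 11.8183
θ' = -1.8120 + (16.1000/3.0)·tan(0.37)·0.05 = -1.7079
v' = 16.1000 + 1.5000·0.05 = 16.1750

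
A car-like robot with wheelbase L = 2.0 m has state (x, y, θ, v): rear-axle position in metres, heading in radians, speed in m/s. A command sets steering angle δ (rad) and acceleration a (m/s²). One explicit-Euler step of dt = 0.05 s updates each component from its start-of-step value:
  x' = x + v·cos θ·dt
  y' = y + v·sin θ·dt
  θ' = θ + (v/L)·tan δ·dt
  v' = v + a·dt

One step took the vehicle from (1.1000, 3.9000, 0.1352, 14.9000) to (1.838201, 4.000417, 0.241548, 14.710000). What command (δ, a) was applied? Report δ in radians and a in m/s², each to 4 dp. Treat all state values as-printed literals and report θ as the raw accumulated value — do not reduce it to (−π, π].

a = (v'−v)/dt = (-0.190000)/0.05 = -3.8000
Δθ = θ'−θ = 0.106348;  (v·dt/L) = 14.9000·0.05/2.0 = 0.372500
tan δ = Δθ·L/(v·dt) = 0.285498  →  δ = 0.2781

δ = 0.2781, a = -3.8000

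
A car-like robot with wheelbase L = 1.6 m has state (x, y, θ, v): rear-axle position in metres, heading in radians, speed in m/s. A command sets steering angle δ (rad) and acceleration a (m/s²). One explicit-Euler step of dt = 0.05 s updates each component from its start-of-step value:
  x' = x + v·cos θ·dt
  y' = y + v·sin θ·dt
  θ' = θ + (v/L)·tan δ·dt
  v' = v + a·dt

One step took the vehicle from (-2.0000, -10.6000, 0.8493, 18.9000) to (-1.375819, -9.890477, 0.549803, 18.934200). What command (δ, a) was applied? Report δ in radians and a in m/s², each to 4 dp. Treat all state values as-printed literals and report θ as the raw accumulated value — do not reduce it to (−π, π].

δ = -0.4693, a = 0.6840

a = (v'−v)/dt = (0.034200)/0.05 = 0.6840
Δθ = θ'−θ = -0.299497;  (v·dt/L) = 18.9000·0.05/1.6 = 0.590625
tan δ = Δθ·L/(v·dt) = -0.507085  →  δ = -0.4693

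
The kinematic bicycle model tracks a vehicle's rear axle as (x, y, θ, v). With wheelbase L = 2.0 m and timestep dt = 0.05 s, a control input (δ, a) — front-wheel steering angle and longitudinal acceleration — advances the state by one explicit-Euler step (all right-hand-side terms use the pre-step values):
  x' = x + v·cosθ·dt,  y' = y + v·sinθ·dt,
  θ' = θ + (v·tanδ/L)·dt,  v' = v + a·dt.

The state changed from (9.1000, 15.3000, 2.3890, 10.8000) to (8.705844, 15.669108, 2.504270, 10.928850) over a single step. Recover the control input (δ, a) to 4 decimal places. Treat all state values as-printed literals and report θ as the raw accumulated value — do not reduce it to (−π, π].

a = (v'−v)/dt = (0.128850)/0.05 = 2.5770
Δθ = θ'−θ = 0.115270;  (v·dt/L) = 10.8000·0.05/2.0 = 0.270000
tan δ = Δθ·L/(v·dt) = 0.426926  →  δ = 0.4035

δ = 0.4035, a = 2.5770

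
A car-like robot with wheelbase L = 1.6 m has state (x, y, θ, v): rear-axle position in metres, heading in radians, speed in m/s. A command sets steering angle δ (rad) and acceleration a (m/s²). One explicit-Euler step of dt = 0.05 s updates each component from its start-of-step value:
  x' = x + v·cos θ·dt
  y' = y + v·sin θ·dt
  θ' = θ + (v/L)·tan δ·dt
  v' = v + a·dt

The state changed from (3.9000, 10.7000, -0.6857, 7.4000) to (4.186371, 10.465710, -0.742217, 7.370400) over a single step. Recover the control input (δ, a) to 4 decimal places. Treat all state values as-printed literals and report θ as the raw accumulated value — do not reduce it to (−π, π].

δ = -0.2397, a = -0.5920

a = (v'−v)/dt = (-0.029600)/0.05 = -0.5920
Δθ = θ'−θ = -0.056517;  (v·dt/L) = 7.4000·0.05/1.6 = 0.231250
tan δ = Δθ·L/(v·dt) = -0.244398  →  δ = -0.2397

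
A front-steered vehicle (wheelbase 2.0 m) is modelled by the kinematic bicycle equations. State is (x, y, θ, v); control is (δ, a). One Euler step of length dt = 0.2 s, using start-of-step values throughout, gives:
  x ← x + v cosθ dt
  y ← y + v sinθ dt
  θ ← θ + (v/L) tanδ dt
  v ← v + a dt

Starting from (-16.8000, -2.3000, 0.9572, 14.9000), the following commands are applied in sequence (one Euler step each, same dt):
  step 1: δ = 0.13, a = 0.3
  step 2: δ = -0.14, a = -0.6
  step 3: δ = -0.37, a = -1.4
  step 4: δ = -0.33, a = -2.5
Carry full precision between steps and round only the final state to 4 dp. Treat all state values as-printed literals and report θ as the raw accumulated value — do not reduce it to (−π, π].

(-9.4001, 6.3098, -0.1331, 14.0600)

after step 1 (δ=0.13, a=0.3): (-15.084082, 0.136396, 1.151999, 14.960000)
after step 2 (δ=-0.14, a=-0.6): (-13.867348, 2.869823, 0.941179, 14.840000)
after step 3 (δ=-0.37, a=-1.4): (-12.119685, 5.268718, 0.365591, 14.560000)
after step 4 (δ=-0.33, a=-2.5): (-9.400131, 6.309761, -0.133126, 14.060000)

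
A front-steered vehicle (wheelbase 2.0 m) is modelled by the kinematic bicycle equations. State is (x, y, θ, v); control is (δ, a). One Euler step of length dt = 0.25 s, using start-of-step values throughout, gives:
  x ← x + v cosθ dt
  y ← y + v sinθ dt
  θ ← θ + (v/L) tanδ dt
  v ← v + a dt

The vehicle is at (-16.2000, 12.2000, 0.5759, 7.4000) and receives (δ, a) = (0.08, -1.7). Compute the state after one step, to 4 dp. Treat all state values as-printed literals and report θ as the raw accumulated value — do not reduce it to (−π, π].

x' = -16.2000 + 7.4000·cos(0.5759)·0.25 = -14.6484
y' = 12.2000 + 7.4000·sin(0.5759)·0.25 = 13.2075
θ' = 0.5759 + (7.4000/2.0)·tan(0.08)·0.25 = 0.6501
v' = 7.4000 − 1.7000·0.25 = 6.9750

(-14.6484, 13.2075, 0.6501, 6.9750)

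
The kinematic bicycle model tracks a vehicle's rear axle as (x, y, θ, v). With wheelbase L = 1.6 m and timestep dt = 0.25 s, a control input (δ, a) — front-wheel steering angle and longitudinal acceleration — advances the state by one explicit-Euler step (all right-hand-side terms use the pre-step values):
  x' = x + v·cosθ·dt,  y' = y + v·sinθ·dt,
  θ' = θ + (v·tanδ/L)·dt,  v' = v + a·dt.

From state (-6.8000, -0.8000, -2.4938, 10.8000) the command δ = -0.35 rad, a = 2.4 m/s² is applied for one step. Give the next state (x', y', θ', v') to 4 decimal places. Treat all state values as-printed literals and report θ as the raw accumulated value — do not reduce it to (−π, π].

(-8.9530, -2.4293, -3.1098, 11.4000)

x' = -6.8000 + 10.8000·cos(-2.4938)·0.25 = -8.9530
y' = -0.8000 + 10.8000·sin(-2.4938)·0.25 = -2.4293
θ' = -2.4938 + (10.8000/1.6)·tan(-0.35)·0.25 = -3.1098
v' = 10.8000 + 2.4000·0.25 = 11.4000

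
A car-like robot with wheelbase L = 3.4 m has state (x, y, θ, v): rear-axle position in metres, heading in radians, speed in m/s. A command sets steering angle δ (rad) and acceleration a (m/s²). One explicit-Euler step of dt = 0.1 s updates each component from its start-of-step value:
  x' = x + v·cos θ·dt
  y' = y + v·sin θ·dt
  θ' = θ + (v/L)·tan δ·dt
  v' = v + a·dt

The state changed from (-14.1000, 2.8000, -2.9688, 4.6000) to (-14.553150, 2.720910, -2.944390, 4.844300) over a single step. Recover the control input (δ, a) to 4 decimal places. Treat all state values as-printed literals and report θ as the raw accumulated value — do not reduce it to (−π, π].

δ = 0.1785, a = 2.4430

a = (v'−v)/dt = (0.244300)/0.1 = 2.4430
Δθ = θ'−θ = 0.024410;  (v·dt/L) = 4.6000·0.1/3.4 = 0.135294
tan δ = Δθ·L/(v·dt) = 0.180422  →  δ = 0.1785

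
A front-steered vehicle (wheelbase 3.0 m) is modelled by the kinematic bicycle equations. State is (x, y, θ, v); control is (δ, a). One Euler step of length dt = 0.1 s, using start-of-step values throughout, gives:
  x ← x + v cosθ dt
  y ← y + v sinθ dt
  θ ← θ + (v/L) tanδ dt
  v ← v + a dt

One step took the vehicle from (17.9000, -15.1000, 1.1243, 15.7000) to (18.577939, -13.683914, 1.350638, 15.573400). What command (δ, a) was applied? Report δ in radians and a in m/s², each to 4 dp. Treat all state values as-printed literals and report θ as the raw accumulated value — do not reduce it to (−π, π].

a = (v'−v)/dt = (-0.126600)/0.1 = -1.2660
Δθ = θ'−θ = 0.226338;  (v·dt/L) = 15.7000·0.1/3.0 = 0.523333
tan δ = Δθ·L/(v·dt) = 0.432493  →  δ = 0.4082

δ = 0.4082, a = -1.2660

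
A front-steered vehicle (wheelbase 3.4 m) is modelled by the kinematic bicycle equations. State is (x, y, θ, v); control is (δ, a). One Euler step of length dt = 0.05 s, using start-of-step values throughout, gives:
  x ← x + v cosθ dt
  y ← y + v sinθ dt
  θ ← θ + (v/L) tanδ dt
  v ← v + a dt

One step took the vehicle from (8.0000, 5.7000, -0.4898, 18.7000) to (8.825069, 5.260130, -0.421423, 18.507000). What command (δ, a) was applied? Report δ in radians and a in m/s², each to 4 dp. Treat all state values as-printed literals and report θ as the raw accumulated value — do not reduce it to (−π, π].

δ = 0.2437, a = -3.8600

a = (v'−v)/dt = (-0.193000)/0.05 = -3.8600
Δθ = θ'−θ = 0.068377;  (v·dt/L) = 18.7000·0.05/3.4 = 0.275000
tan δ = Δθ·L/(v·dt) = 0.248644  →  δ = 0.2437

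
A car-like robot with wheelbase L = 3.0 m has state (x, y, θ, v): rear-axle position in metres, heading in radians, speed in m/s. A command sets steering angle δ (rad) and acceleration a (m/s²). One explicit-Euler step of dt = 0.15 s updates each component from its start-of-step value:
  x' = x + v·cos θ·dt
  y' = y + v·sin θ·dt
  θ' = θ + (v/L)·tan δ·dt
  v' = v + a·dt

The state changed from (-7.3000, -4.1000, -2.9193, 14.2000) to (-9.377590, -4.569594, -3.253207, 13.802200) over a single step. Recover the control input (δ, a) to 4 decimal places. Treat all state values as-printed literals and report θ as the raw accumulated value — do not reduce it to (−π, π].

a = (v'−v)/dt = (-0.397800)/0.15 = -2.6520
Δθ = θ'−θ = -0.333907;  (v·dt/L) = 14.2000·0.15/3.0 = 0.710000
tan δ = Δθ·L/(v·dt) = -0.470292  →  δ = -0.4396

δ = -0.4396, a = -2.6520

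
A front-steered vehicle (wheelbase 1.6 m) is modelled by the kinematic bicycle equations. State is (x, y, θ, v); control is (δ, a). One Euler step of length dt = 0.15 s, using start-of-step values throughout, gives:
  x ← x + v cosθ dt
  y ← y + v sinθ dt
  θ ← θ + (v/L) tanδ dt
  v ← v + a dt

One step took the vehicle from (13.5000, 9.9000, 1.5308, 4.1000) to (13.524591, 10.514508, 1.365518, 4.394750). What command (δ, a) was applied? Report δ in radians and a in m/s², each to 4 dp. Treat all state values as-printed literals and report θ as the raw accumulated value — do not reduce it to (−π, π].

a = (v'−v)/dt = (0.294750)/0.15 = 1.9650
Δθ = θ'−θ = -0.165282;  (v·dt/L) = 4.1000·0.15/1.6 = 0.384375
tan δ = Δθ·L/(v·dt) = -0.430002  →  δ = -0.4061

δ = -0.4061, a = 1.9650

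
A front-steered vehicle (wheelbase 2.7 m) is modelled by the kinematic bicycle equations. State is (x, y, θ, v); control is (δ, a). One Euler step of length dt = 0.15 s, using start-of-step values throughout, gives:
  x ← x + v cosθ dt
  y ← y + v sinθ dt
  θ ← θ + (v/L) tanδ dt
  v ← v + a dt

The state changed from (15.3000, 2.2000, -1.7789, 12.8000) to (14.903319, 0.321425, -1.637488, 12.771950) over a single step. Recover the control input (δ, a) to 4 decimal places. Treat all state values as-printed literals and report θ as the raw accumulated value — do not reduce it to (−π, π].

a = (v'−v)/dt = (-0.028050)/0.15 = -0.1870
Δθ = θ'−θ = 0.141412;  (v·dt/L) = 12.8000·0.15/2.7 = 0.711111
tan δ = Δθ·L/(v·dt) = 0.198861  →  δ = 0.1963

δ = 0.1963, a = -0.1870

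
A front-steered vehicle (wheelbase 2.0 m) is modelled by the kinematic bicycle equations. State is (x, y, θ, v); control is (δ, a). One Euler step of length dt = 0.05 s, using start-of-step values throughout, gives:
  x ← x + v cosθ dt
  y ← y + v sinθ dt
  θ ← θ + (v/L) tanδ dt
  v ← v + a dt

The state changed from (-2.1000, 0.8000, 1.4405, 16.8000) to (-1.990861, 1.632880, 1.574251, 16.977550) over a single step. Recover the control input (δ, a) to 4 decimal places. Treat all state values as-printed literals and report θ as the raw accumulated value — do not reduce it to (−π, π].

a = (v'−v)/dt = (0.177550)/0.05 = 3.5510
Δθ = θ'−θ = 0.133751;  (v·dt/L) = 16.8000·0.05/2.0 = 0.420000
tan δ = Δθ·L/(v·dt) = 0.318455  →  δ = 0.3083

δ = 0.3083, a = 3.5510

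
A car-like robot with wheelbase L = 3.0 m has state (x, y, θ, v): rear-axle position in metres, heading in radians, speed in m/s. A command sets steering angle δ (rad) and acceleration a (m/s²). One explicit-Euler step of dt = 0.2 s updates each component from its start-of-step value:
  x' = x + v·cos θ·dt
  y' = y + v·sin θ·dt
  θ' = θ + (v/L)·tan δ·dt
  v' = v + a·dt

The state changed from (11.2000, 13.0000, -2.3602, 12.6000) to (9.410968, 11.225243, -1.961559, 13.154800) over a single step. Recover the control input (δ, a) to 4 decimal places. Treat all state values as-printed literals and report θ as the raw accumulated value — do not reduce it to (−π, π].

δ = 0.4431, a = 2.7740

a = (v'−v)/dt = (0.554800)/0.2 = 2.7740
Δθ = θ'−θ = 0.398641;  (v·dt/L) = 12.6000·0.2/3.0 = 0.840000
tan δ = Δθ·L/(v·dt) = 0.474573  →  δ = 0.4431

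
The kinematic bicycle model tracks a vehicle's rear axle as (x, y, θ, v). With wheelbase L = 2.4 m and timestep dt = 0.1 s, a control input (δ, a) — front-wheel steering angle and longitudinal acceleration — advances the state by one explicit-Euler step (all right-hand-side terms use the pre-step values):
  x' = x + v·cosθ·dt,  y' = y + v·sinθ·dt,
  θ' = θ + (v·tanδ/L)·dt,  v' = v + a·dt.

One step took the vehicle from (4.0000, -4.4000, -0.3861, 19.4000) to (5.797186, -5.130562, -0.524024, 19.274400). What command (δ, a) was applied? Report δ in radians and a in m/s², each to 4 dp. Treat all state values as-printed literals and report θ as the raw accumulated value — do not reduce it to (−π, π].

δ = -0.1690, a = -1.2560

a = (v'−v)/dt = (-0.125600)/0.1 = -1.2560
Δθ = θ'−θ = -0.137924;  (v·dt/L) = 19.4000·0.1/2.4 = 0.808333
tan δ = Δθ·L/(v·dt) = -0.170628  →  δ = -0.1690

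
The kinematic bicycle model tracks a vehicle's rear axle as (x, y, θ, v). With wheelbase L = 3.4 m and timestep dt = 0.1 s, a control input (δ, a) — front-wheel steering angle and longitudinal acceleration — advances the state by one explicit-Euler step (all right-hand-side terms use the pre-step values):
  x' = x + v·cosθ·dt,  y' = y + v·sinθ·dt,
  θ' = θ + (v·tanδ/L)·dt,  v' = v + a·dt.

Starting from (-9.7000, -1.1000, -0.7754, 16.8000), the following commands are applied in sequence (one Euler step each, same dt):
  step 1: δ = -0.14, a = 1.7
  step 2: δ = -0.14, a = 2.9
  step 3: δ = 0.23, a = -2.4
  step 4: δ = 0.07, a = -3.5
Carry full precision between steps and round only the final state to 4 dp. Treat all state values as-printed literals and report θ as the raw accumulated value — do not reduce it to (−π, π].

(-5.1319, -6.1305, -0.7614, 16.6700)

after step 1 (δ=-0.14, a=1.7): (-8.500243, -2.276003, -0.845032, 16.970000)
after step 2 (δ=-0.14, a=2.9): (-7.373932, -3.545346, -0.915369, 17.260000)
after step 3 (δ=0.23, a=-2.4): (-6.321937, -4.913697, -0.796506, 17.020000)
after step 4 (δ=0.07, a=-3.5): (-5.131884, -6.130487, -0.761408, 16.670000)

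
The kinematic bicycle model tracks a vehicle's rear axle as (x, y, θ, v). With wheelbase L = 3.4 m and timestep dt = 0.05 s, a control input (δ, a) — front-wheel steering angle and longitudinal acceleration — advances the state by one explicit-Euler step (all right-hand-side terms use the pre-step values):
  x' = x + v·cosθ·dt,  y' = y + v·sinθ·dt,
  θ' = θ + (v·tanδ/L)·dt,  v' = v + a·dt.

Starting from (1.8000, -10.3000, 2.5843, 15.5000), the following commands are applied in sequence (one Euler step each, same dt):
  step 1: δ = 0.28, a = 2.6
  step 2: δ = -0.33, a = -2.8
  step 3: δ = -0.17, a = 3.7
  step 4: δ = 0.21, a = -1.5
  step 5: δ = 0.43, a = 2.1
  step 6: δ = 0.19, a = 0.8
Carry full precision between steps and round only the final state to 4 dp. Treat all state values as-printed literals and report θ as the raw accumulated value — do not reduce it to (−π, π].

(-2.2070, -7.8943, 2.7308, 15.7450)

after step 1 (δ=0.28, a=2.6): (1.142265, -9.890110, 2.649845, 15.630000)
after step 2 (δ=-0.33, a=-2.8): (0.453366, -9.521112, 2.571115, 15.490000)
after step 3 (δ=-0.17, a=3.7): (-0.198487, -9.102855, 2.532013, 15.675000)
after step 4 (δ=0.21, a=-1.5): (-0.841075, -8.654140, 2.581145, 15.600000)
after step 5 (δ=0.43, a=2.1): (-1.501748, -8.239519, 2.686358, 15.705000)
after step 6 (δ=0.19, a=0.8): (-2.207027, -7.894266, 2.730776, 15.745000)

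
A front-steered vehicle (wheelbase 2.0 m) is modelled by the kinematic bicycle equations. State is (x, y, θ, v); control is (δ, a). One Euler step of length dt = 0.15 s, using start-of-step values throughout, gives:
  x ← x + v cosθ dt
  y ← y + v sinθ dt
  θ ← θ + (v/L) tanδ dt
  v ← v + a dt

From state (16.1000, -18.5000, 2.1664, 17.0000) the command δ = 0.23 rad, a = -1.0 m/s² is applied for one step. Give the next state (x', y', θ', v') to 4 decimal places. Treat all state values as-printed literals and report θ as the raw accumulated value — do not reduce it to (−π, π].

(14.6694, -16.3891, 2.4649, 16.8500)

x' = 16.1000 + 17.0000·cos(2.1664)·0.15 = 14.6694
y' = -18.5000 + 17.0000·sin(2.1664)·0.15 = -16.3891
θ' = 2.1664 + (17.0000/2.0)·tan(0.23)·0.15 = 2.4649
v' = 17.0000 − 1.0000·0.15 = 16.8500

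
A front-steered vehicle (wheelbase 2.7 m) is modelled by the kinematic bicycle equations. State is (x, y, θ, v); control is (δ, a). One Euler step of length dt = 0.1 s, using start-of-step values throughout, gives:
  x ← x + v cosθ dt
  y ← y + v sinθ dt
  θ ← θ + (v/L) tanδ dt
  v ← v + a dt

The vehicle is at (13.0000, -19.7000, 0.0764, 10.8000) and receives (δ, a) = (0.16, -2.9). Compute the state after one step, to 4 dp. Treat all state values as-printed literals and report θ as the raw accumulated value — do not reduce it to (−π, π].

x' = 13.0000 + 10.8000·cos(0.0764)·0.1 = 14.0768
y' = -19.7000 + 10.8000·sin(0.0764)·0.1 = -19.6176
θ' = 0.0764 + (10.8000/2.7)·tan(0.16)·0.1 = 0.1410
v' = 10.8000 − 2.9000·0.1 = 10.5100

(14.0768, -19.6176, 0.1410, 10.5100)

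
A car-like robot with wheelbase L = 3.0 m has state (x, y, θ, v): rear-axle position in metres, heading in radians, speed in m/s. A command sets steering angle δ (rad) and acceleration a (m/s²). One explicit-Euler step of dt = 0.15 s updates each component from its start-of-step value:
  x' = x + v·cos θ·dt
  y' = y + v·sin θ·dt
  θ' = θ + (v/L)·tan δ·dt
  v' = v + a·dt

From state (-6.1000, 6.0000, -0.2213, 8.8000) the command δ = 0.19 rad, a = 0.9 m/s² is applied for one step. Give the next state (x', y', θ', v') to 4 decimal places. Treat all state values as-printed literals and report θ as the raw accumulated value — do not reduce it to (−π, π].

(-4.8122, 5.7103, -0.1367, 8.9350)

x' = -6.1000 + 8.8000·cos(-0.2213)·0.15 = -4.8122
y' = 6.0000 + 8.8000·sin(-0.2213)·0.15 = 5.7103
θ' = -0.2213 + (8.8000/3.0)·tan(0.19)·0.15 = -0.1367
v' = 8.8000 + 0.9000·0.15 = 8.9350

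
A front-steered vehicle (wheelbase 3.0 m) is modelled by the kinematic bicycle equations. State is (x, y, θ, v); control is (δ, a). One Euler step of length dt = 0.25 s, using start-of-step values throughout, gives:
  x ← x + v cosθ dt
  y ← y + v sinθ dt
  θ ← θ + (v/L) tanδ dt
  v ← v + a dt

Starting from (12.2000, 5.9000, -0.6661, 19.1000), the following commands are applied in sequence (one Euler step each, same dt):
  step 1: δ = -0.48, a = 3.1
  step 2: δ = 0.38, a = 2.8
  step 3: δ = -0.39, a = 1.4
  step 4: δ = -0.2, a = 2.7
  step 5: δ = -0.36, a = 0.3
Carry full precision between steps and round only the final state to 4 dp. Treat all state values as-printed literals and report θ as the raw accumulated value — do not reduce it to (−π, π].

after step 1 (δ=-0.48, a=3.1): (15.954284, 2.949411, -1.494739, 19.875000)
after step 2 (δ=0.38, a=2.8): (16.331830, -2.004974, -0.833212, 20.575000)
after step 3 (δ=-0.39, a=1.4): (19.791014, -5.811838, -1.538000, 20.925000)
after step 4 (δ=-0.2, a=2.7): (19.962552, -11.040275, -1.891475, 21.600000)
after step 5 (δ=-0.36, a=0.3): (18.260413, -16.164992, -2.569000, 21.675000)

(18.2604, -16.1650, -2.5690, 21.6750)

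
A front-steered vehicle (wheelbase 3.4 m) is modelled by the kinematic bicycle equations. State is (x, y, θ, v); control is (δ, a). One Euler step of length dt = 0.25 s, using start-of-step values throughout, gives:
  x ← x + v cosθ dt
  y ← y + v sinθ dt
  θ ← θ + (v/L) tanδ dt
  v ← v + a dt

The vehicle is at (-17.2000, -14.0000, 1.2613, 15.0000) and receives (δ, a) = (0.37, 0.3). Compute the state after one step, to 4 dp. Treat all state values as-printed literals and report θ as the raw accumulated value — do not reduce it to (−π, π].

x' = -17.2000 + 15.0000·cos(1.2613)·0.25 = -16.0578
y' = -14.0000 + 15.0000·sin(1.2613)·0.25 = -10.4282
θ' = 1.2613 + (15.0000/3.4)·tan(0.37)·0.25 = 1.6891
v' = 15.0000 + 0.3000·0.25 = 15.0750

(-16.0578, -10.4282, 1.6891, 15.0750)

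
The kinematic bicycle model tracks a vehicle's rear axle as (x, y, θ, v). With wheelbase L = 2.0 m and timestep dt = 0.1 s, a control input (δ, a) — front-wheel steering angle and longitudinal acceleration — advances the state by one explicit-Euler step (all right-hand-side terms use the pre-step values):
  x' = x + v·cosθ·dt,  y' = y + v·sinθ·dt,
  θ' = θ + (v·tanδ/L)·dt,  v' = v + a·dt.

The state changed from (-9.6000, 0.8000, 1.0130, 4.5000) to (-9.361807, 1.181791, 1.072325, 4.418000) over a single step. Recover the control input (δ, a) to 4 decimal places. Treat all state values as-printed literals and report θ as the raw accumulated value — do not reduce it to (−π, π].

a = (v'−v)/dt = (-0.082000)/0.1 = -0.8200
Δθ = θ'−θ = 0.059325;  (v·dt/L) = 4.5000·0.1/2.0 = 0.225000
tan δ = Δθ·L/(v·dt) = 0.263667  →  δ = 0.2578

δ = 0.2578, a = -0.8200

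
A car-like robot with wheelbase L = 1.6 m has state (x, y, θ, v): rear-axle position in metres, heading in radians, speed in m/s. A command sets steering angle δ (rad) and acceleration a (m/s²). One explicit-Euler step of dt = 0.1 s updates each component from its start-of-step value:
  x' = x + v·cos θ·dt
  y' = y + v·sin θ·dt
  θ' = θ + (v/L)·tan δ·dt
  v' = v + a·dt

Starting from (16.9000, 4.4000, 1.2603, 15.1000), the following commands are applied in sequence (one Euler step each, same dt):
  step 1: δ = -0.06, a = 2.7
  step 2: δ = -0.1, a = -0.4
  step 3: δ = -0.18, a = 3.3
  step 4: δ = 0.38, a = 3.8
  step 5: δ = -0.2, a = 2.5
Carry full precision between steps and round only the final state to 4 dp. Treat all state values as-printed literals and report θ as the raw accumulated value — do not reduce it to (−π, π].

(19.9234, 11.4569, 1.1206, 16.2900)

after step 1 (δ=-0.06, a=2.7): (17.361352, 5.837795, 1.203607, 15.370000)
after step 2 (δ=-0.1, a=-0.4): (17.913125, 7.272339, 1.107223, 15.330000)
after step 3 (δ=-0.18, a=3.3): (18.598602, 8.643546, 0.932873, 15.660000)
after step 4 (δ=0.38, a=3.8): (19.531199, 9.901568, 1.323799, 16.040000)
after step 5 (δ=-0.2, a=2.5): (19.923367, 11.456888, 1.120582, 16.290000)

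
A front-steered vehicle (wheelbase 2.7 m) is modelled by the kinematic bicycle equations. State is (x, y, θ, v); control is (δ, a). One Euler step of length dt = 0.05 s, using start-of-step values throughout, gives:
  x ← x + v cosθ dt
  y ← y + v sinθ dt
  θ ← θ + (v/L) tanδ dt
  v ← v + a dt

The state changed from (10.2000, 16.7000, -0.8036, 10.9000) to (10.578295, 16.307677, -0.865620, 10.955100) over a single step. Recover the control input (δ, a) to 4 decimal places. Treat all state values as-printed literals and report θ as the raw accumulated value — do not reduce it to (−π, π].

δ = -0.2981, a = 1.1020

a = (v'−v)/dt = (0.055100)/0.05 = 1.1020
Δθ = θ'−θ = -0.062020;  (v·dt/L) = 10.9000·0.05/2.7 = 0.201852
tan δ = Δθ·L/(v·dt) = -0.307255  →  δ = -0.2981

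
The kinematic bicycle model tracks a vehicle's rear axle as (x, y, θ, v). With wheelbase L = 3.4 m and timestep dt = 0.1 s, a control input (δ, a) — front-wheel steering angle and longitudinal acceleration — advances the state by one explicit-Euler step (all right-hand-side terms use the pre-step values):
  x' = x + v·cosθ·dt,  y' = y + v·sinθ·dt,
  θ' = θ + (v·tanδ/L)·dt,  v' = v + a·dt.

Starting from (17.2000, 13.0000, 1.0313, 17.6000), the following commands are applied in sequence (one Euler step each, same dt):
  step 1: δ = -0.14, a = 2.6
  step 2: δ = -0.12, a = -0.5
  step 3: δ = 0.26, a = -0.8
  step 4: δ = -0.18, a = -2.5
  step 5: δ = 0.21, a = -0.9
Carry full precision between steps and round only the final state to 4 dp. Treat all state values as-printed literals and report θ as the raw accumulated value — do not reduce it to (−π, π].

(22.1827, 20.2960, 1.0490, 17.3900)

after step 1 (δ=-0.14, a=2.6): (18.104119, 14.510023, 0.958352, 17.860000)
after step 2 (δ=-0.12, a=-0.5): (19.130835, 15.971409, 0.895013, 17.810000)
after step 3 (δ=0.26, a=-0.8): (20.244867, 17.360976, 1.034361, 17.730000)
after step 4 (δ=-0.18, a=-2.5): (21.151003, 18.884933, 0.939469, 17.480000)
after step 5 (δ=0.21, a=-0.9): (22.182702, 20.295997, 1.049049, 17.390000)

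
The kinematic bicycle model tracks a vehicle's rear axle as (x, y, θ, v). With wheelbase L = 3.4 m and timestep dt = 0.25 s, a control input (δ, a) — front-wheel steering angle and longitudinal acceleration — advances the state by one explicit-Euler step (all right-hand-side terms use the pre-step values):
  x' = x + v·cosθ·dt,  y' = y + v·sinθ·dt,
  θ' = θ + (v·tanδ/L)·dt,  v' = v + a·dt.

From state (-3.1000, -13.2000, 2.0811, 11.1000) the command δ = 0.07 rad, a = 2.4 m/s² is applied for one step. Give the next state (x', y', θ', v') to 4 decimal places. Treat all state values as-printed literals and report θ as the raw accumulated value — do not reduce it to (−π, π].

x' = -3.1000 + 11.1000·cos(2.0811)·0.25 = -4.4554
y' = -13.2000 + 11.1000·sin(2.0811)·0.25 = -10.7785
θ' = 2.0811 + (11.1000/3.4)·tan(0.07)·0.25 = 2.1383
v' = 11.1000 + 2.4000·0.25 = 11.7000

(-4.4554, -10.7785, 2.1383, 11.7000)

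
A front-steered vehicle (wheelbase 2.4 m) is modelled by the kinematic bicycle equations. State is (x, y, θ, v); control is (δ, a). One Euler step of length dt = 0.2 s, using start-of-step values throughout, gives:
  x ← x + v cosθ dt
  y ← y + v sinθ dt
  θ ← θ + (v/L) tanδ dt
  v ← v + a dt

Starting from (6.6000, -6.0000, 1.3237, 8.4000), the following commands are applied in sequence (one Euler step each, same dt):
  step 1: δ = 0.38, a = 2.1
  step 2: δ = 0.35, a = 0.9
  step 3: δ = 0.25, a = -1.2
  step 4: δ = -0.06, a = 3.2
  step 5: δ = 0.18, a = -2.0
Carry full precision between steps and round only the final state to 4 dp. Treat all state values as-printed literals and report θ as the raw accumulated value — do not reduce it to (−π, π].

(4.7771, 2.3493, 2.1618, 9.0000)

after step 1 (δ=0.38, a=2.1): (7.010910, -4.371027, 1.603289, 8.820000)
after step 2 (δ=0.35, a=0.9): (6.953604, -2.607958, 1.871585, 9.000000)
after step 3 (δ=0.25, a=-1.2): (6.420311, -0.888773, 2.063091, 8.760000)
after step 4 (δ=-0.06, a=3.2): (5.592229, 0.655178, 2.019239, 9.400000)
after step 5 (δ=0.18, a=-2.0): (4.777132, 2.349291, 2.161781, 9.000000)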